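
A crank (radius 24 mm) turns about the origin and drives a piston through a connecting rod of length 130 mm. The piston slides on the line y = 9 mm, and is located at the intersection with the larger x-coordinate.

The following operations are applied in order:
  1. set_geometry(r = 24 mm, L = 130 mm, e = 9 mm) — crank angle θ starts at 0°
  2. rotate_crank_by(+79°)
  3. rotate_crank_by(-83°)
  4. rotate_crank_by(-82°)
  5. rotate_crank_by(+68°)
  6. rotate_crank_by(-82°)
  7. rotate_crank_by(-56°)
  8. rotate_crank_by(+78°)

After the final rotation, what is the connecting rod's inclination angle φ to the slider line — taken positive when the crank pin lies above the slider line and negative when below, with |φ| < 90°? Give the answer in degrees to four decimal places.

-14.4664

set_geometry: r = 24 mm, L = 130 mm, e = 9 mm; θ ← 0°
rotate_crank_by(+79°): θ ← 0° +79° = 79°
rotate_crank_by(-83°): θ ← 79° -83° = -4°
rotate_crank_by(-82°): θ ← -4° -82° = -86°
rotate_crank_by(+68°): θ ← -86° +68° = -18°
rotate_crank_by(-82°): θ ← -18° -82° = -100°
rotate_crank_by(-56°): θ ← -100° -56° = -156°
rotate_crank_by(+78°): θ ← -156° +78° = -78°
crank pin P = (r cos θ, r sin θ) = (4.989881, -23.475542)
h = r sin θ − e = -23.475542 − 9 = -32.475542
sin φ = h / L = -32.475542 / 130 = -0.24981186
φ = arcsin(-0.24981186) = -14.466380°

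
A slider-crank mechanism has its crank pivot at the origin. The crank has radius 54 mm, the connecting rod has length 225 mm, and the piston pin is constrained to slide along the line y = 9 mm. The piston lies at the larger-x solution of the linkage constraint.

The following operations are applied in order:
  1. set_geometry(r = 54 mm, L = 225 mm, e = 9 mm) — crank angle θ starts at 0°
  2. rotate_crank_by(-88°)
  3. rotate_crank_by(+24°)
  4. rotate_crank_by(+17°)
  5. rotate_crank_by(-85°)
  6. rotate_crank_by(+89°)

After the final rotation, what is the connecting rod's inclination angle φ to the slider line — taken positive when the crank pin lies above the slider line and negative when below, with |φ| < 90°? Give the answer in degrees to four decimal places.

-11.7522

set_geometry: r = 54 mm, L = 225 mm, e = 9 mm; θ ← 0°
rotate_crank_by(-88°): θ ← 0° -88° = -88°
rotate_crank_by(+24°): θ ← -88° +24° = -64°
rotate_crank_by(+17°): θ ← -64° +17° = -47°
rotate_crank_by(-85°): θ ← -47° -85° = -132°
rotate_crank_by(+89°): θ ← -132° +89° = -43°
crank pin P = (r cos θ, r sin θ) = (39.493100, -36.827911)
h = r sin θ − e = -36.827911 − 9 = -45.827911
sin φ = h / L = -45.827911 / 225 = -0.20367961
φ = arcsin(-0.20367961) = -11.752215°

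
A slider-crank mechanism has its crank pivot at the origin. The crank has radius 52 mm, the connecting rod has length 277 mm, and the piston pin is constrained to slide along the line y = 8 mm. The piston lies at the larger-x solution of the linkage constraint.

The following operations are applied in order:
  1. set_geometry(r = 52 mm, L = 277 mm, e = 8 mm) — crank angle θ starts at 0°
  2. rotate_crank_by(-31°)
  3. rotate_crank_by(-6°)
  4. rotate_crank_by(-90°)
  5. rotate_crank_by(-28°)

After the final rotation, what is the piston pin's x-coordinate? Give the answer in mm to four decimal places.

228.2453

set_geometry: r = 52 mm, L = 277 mm, e = 8 mm; θ ← 0°
rotate_crank_by(-31°): θ ← 0° -31° = -31°
rotate_crank_by(-6°): θ ← -31° -6° = -37°
rotate_crank_by(-90°): θ ← -37° -90° = -127°
rotate_crank_by(-28°): θ ← -127° -28° = -155°
crank pin P = (r cos θ, r sin θ) = (-47.128005, -21.976150)
h = r sin θ − e = -21.976150 − 8 = -29.976150
x = r cos θ + √(L² − h²) = -47.128005 + √(76729.0 − 898.5695) = -47.128005 + 275.373257 = 228.245252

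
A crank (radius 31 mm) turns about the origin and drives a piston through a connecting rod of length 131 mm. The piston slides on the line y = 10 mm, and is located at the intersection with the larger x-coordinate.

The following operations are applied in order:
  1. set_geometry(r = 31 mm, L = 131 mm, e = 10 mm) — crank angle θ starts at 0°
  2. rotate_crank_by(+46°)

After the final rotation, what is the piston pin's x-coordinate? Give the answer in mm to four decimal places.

151.9557

set_geometry: r = 31 mm, L = 131 mm, e = 10 mm; θ ← 0°
rotate_crank_by(+46°): θ ← 0° +46° = 46°
crank pin P = (r cos θ, r sin θ) = (21.534409, 22.299534)
h = r sin θ − e = 22.299534 − 10 = 12.299534
x = r cos θ + √(L² − h²) = 21.534409 + √(17161.0 − 151.2785) = 21.534409 + 130.421323 = 151.955732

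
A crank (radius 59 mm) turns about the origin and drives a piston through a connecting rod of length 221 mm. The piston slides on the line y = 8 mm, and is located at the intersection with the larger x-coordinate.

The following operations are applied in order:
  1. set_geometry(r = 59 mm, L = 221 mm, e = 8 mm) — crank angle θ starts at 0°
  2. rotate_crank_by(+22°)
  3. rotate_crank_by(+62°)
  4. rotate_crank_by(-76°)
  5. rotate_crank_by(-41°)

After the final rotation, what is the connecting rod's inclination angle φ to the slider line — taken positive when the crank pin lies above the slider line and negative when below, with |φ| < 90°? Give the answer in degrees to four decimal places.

-10.4630

set_geometry: r = 59 mm, L = 221 mm, e = 8 mm; θ ← 0°
rotate_crank_by(+22°): θ ← 0° +22° = 22°
rotate_crank_by(+62°): θ ← 22° +62° = 84°
rotate_crank_by(-76°): θ ← 84° -76° = 8°
rotate_crank_by(-41°): θ ← 8° -41° = -33°
crank pin P = (r cos θ, r sin θ) = (49.481564, -32.133703)
h = r sin θ − e = -32.133703 − 8 = -40.133703
sin φ = h / L = -40.133703 / 221 = -0.18160047
φ = arcsin(-0.18160047) = -10.462996°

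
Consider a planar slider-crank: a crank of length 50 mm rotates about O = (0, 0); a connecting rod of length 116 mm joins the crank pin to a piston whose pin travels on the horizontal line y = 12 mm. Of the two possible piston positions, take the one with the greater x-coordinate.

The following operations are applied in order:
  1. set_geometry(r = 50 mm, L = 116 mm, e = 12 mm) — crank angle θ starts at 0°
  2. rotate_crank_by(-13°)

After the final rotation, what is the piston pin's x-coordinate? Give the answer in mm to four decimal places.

set_geometry: r = 50 mm, L = 116 mm, e = 12 mm; θ ← 0°
rotate_crank_by(-13°): θ ← 0° -13° = -13°
crank pin P = (r cos θ, r sin θ) = (48.718503, -11.247553)
h = r sin θ − e = -11.247553 − 12 = -23.247553
x = r cos θ + √(L² − h²) = 48.718503 + √(13456.0 − 540.4487) = 48.718503 + 113.646607 = 162.365110

162.3651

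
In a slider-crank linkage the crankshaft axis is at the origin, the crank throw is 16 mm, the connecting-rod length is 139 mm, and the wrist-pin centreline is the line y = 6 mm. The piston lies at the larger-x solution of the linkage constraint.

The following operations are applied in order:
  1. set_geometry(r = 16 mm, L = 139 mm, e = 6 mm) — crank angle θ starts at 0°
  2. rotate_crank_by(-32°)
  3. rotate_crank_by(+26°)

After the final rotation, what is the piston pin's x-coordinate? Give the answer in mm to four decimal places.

154.7004

set_geometry: r = 16 mm, L = 139 mm, e = 6 mm; θ ← 0°
rotate_crank_by(-32°): θ ← 0° -32° = -32°
rotate_crank_by(+26°): θ ← -32° +26° = -6°
crank pin P = (r cos θ, r sin θ) = (15.912350, -1.672455)
h = r sin θ − e = -1.672455 − 6 = -7.672455
x = r cos θ + √(L² − h²) = 15.912350 + √(19321.0 − 58.8666) = 15.912350 + 138.788088 = 154.700439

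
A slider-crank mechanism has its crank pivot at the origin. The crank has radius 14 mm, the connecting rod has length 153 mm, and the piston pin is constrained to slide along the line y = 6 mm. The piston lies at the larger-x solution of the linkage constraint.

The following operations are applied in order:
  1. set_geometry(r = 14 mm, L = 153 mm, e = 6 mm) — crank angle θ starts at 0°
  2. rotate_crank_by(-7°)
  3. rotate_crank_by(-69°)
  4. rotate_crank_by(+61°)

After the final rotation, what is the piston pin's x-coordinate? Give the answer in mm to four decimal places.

set_geometry: r = 14 mm, L = 153 mm, e = 6 mm; θ ← 0°
rotate_crank_by(-7°): θ ← 0° -7° = -7°
rotate_crank_by(-69°): θ ← -7° -69° = -76°
rotate_crank_by(+61°): θ ← -76° +61° = -15°
crank pin P = (r cos θ, r sin θ) = (13.522962, -3.623467)
h = r sin θ − e = -3.623467 − 6 = -9.623467
x = r cos θ + √(L² − h²) = 13.522962 + √(23409.0 − 92.6111) = 13.522962 + 152.697049 = 166.220011

166.2200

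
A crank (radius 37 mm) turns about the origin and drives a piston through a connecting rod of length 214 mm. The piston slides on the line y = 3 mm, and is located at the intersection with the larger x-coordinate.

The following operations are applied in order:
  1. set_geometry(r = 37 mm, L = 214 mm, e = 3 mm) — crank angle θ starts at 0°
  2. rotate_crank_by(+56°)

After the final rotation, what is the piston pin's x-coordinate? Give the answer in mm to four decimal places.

set_geometry: r = 37 mm, L = 214 mm, e = 3 mm; θ ← 0°
rotate_crank_by(+56°): θ ← 0° +56° = 56°
crank pin P = (r cos θ, r sin θ) = (20.690137, 30.674390)
h = r sin θ − e = 30.674390 − 3 = 27.674390
x = r cos θ + √(L² − h²) = 20.690137 + √(45796.0 − 765.8719) = 20.690137 + 212.203035 = 232.893173

232.8932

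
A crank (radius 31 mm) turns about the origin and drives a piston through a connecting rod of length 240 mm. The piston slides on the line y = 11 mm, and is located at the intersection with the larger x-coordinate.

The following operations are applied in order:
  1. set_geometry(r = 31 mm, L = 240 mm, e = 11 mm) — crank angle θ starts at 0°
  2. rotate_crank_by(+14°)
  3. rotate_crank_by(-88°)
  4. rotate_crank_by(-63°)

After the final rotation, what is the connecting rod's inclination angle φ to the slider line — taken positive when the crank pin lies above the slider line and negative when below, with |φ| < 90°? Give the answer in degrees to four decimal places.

-7.6965

set_geometry: r = 31 mm, L = 240 mm, e = 11 mm; θ ← 0°
rotate_crank_by(+14°): θ ← 0° +14° = 14°
rotate_crank_by(-88°): θ ← 14° -88° = -74°
rotate_crank_by(-63°): θ ← -74° -63° = -137°
crank pin P = (r cos θ, r sin θ) = (-22.671965, -21.141949)
h = r sin θ − e = -21.141949 − 11 = -32.141949
sin φ = h / L = -32.141949 / 240 = -0.13392479
φ = arcsin(-0.13392479) = -7.696450°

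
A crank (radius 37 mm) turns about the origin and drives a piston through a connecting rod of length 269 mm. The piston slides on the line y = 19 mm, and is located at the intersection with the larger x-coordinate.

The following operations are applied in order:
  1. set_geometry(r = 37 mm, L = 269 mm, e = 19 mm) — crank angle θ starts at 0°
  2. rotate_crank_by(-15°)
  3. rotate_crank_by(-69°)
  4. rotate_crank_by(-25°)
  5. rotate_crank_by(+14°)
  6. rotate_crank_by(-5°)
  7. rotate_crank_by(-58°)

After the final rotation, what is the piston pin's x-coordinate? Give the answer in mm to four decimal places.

232.6796

set_geometry: r = 37 mm, L = 269 mm, e = 19 mm; θ ← 0°
rotate_crank_by(-15°): θ ← 0° -15° = -15°
rotate_crank_by(-69°): θ ← -15° -69° = -84°
rotate_crank_by(-25°): θ ← -84° -25° = -109°
rotate_crank_by(+14°): θ ← -109° +14° = -95°
rotate_crank_by(-5°): θ ← -95° -5° = -100°
rotate_crank_by(-58°): θ ← -100° -58° = -158°
crank pin P = (r cos θ, r sin θ) = (-34.305803, -13.860444)
h = r sin θ − e = -13.860444 − 19 = -32.860444
x = r cos θ + √(L² − h²) = -34.305803 + √(72361.0 − 1079.8088) = -34.305803 + 266.985376 = 232.679574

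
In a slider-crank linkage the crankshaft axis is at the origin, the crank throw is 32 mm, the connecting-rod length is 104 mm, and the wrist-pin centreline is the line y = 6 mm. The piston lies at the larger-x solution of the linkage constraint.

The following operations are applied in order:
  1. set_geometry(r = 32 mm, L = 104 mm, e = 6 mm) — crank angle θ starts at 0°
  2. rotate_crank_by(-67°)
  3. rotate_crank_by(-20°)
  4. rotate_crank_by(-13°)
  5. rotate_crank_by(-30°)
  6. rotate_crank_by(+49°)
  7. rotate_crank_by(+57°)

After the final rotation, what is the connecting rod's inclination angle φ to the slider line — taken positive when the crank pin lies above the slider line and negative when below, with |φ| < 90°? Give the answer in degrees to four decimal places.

-10.5353

set_geometry: r = 32 mm, L = 104 mm, e = 6 mm; θ ← 0°
rotate_crank_by(-67°): θ ← 0° -67° = -67°
rotate_crank_by(-20°): θ ← -67° -20° = -87°
rotate_crank_by(-13°): θ ← -87° -13° = -100°
rotate_crank_by(-30°): θ ← -100° -30° = -130°
rotate_crank_by(+49°): θ ← -130° +49° = -81°
rotate_crank_by(+57°): θ ← -81° +57° = -24°
crank pin P = (r cos θ, r sin θ) = (29.233455, -13.015573)
h = r sin θ − e = -13.015573 − 6 = -19.015573
sin φ = h / L = -19.015573 / 104 = -0.18284204
φ = arcsin(-0.18284204) = -10.535345°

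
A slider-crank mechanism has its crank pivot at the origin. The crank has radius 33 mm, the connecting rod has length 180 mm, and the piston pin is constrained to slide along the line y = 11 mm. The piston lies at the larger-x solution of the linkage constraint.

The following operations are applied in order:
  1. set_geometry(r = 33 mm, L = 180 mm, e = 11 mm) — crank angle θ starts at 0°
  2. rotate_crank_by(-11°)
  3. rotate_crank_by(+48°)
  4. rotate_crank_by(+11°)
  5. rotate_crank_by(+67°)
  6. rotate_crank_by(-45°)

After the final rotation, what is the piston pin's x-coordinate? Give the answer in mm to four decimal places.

set_geometry: r = 33 mm, L = 180 mm, e = 11 mm; θ ← 0°
rotate_crank_by(-11°): θ ← 0° -11° = -11°
rotate_crank_by(+48°): θ ← -11° +48° = 37°
rotate_crank_by(+11°): θ ← 37° +11° = 48°
rotate_crank_by(+67°): θ ← 48° +67° = 115°
rotate_crank_by(-45°): θ ← 115° -45° = 70°
crank pin P = (r cos θ, r sin θ) = (11.286665, 31.009856)
h = r sin θ − e = 31.009856 − 11 = 20.009856
x = r cos θ + √(L² − h²) = 11.286665 + √(32400.0 − 400.3944) = 11.286665 + 178.884336 = 190.171001

190.1710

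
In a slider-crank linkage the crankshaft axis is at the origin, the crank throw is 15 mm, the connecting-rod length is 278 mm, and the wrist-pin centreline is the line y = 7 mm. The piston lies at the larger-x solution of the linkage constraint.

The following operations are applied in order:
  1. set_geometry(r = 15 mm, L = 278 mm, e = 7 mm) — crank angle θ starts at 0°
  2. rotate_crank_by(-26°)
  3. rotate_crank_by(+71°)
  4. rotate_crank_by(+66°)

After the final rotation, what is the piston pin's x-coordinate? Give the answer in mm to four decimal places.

set_geometry: r = 15 mm, L = 278 mm, e = 7 mm; θ ← 0°
rotate_crank_by(-26°): θ ← 0° -26° = -26°
rotate_crank_by(+71°): θ ← -26° +71° = 45°
rotate_crank_by(+66°): θ ← 45° +66° = 111°
crank pin P = (r cos θ, r sin θ) = (-5.375519, 14.003706)
h = r sin θ − e = 14.003706 − 7 = 7.003706
x = r cos θ + √(L² − h²) = -5.375519 + √(77284.0 − 49.0519) = -5.375519 + 277.911763 = 272.536244

272.5362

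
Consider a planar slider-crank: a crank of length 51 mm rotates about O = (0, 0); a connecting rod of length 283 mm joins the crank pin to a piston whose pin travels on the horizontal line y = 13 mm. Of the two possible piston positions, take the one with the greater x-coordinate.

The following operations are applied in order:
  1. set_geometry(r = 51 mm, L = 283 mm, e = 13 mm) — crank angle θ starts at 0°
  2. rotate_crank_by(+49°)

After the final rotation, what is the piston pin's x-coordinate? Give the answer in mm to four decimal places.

315.3087

set_geometry: r = 51 mm, L = 283 mm, e = 13 mm; θ ← 0°
rotate_crank_by(+49°): θ ← 0° +49° = 49°
crank pin P = (r cos θ, r sin θ) = (33.459010, 38.490189)
h = r sin θ − e = 38.490189 − 13 = 25.490189
x = r cos θ + √(L² − h²) = 33.459010 + √(80089.0 − 649.7497) = 33.459010 + 281.849694 = 315.308705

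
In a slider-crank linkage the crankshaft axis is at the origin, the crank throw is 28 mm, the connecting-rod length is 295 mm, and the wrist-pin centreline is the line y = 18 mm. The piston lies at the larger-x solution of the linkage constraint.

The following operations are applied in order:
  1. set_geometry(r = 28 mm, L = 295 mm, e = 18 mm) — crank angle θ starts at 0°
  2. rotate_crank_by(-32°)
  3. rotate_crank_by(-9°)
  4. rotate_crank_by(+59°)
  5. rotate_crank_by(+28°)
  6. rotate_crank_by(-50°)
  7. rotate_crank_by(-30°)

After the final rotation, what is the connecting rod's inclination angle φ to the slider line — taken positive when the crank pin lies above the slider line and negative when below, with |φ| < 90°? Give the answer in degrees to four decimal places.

-6.5513

set_geometry: r = 28 mm, L = 295 mm, e = 18 mm; θ ← 0°
rotate_crank_by(-32°): θ ← 0° -32° = -32°
rotate_crank_by(-9°): θ ← -32° -9° = -41°
rotate_crank_by(+59°): θ ← -41° +59° = 18°
rotate_crank_by(+28°): θ ← 18° +28° = 46°
rotate_crank_by(-50°): θ ← 46° -50° = -4°
rotate_crank_by(-30°): θ ← -4° -30° = -34°
crank pin P = (r cos θ, r sin θ) = (23.213052, -15.657401)
h = r sin θ − e = -15.657401 − 18 = -33.657401
sin φ = h / L = -33.657401 / 295 = -0.11409289
φ = arcsin(-0.11409289) = -6.551307°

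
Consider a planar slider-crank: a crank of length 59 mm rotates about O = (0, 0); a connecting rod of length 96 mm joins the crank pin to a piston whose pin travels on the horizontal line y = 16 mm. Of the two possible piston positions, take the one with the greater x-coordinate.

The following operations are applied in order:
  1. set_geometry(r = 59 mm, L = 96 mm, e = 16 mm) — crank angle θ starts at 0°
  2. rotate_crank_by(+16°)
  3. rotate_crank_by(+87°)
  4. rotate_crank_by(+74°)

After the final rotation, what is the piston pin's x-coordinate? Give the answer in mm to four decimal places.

set_geometry: r = 59 mm, L = 96 mm, e = 16 mm; θ ← 0°
rotate_crank_by(+16°): θ ← 0° +16° = 16°
rotate_crank_by(+87°): θ ← 16° +87° = 103°
rotate_crank_by(+74°): θ ← 103° +74° = 177°
crank pin P = (r cos θ, r sin θ) = (-58.919143, 3.087821)
h = r sin θ − e = 3.087821 − 16 = -12.912179
x = r cos θ + √(L² − h²) = -58.919143 + √(9216.0 − 166.7244) = -58.919143 + 95.127681 = 36.208538

36.2085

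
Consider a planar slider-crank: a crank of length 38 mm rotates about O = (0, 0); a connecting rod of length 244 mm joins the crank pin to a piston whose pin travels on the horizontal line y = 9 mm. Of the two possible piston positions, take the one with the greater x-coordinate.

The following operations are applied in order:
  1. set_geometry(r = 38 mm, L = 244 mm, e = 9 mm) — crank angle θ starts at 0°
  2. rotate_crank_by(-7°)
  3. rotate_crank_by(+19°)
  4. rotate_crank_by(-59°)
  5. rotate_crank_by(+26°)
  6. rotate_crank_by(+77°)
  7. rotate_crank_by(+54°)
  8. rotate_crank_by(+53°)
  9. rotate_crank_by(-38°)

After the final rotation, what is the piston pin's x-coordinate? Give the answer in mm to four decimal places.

set_geometry: r = 38 mm, L = 244 mm, e = 9 mm; θ ← 0°
rotate_crank_by(-7°): θ ← 0° -7° = -7°
rotate_crank_by(+19°): θ ← -7° +19° = 12°
rotate_crank_by(-59°): θ ← 12° -59° = -47°
rotate_crank_by(+26°): θ ← -47° +26° = -21°
rotate_crank_by(+77°): θ ← -21° +77° = 56°
rotate_crank_by(+54°): θ ← 56° +54° = 110°
rotate_crank_by(+53°): θ ← 110° +53° = 163°
rotate_crank_by(-38°): θ ← 163° -38° = 125°
crank pin P = (r cos θ, r sin θ) = (-21.795905, 31.127778)
h = r sin θ − e = 31.127778 − 9 = 22.127778
x = r cos θ + √(L² − h²) = -21.795905 + √(59536.0 − 489.6385) = -21.795905 + 242.994571 = 221.198666

221.1987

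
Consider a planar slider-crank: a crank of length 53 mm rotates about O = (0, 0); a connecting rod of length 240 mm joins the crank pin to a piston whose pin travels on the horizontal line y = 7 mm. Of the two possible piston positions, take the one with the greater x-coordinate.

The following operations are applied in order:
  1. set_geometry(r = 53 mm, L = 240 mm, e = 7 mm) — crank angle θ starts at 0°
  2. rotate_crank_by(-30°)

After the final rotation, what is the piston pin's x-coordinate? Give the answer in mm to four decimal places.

283.5498

set_geometry: r = 53 mm, L = 240 mm, e = 7 mm; θ ← 0°
rotate_crank_by(-30°): θ ← 0° -30° = -30°
crank pin P = (r cos θ, r sin θ) = (45.899346, -26.500000)
h = r sin θ − e = -26.500000 − 7 = -33.500000
x = r cos θ + √(L² − h²) = 45.899346 + √(57600.0 − 1122.2500) = 45.899346 + 237.650479 = 283.549825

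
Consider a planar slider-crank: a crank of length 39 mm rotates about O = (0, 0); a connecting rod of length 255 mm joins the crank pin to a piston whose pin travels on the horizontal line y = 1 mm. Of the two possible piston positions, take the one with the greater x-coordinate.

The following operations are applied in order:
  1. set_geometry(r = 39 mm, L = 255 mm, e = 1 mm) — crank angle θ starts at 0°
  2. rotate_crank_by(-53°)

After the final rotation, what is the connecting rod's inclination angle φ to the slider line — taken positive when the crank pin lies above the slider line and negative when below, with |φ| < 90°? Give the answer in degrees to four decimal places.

set_geometry: r = 39 mm, L = 255 mm, e = 1 mm; θ ← 0°
rotate_crank_by(-53°): θ ← 0° -53° = -53°
crank pin P = (r cos θ, r sin θ) = (23.470786, -31.146785)
h = r sin θ − e = -31.146785 − 1 = -32.146785
sin φ = h / L = -32.146785 / 255 = -0.12606582
φ = arcsin(-0.12606582) = -7.242310°

-7.2423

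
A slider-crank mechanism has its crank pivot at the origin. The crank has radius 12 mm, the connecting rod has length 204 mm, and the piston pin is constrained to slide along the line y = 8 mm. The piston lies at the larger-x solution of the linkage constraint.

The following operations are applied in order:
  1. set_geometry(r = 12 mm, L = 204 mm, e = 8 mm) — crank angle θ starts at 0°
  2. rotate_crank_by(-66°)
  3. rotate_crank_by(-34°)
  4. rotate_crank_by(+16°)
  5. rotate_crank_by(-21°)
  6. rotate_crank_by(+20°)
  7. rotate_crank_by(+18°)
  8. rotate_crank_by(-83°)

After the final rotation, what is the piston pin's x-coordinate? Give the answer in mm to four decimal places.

set_geometry: r = 12 mm, L = 204 mm, e = 8 mm; θ ← 0°
rotate_crank_by(-66°): θ ← 0° -66° = -66°
rotate_crank_by(-34°): θ ← -66° -34° = -100°
rotate_crank_by(+16°): θ ← -100° +16° = -84°
rotate_crank_by(-21°): θ ← -84° -21° = -105°
rotate_crank_by(+20°): θ ← -105° +20° = -85°
rotate_crank_by(+18°): θ ← -85° +18° = -67°
rotate_crank_by(-83°): θ ← -67° -83° = -150°
crank pin P = (r cos θ, r sin θ) = (-10.392305, -6.000000)
h = r sin θ − e = -6.000000 − 8 = -14.000000
x = r cos θ + √(L² − h²) = -10.392305 + √(41616.0 − 196.0000) = -10.392305 + 203.519041 = 193.126736

193.1267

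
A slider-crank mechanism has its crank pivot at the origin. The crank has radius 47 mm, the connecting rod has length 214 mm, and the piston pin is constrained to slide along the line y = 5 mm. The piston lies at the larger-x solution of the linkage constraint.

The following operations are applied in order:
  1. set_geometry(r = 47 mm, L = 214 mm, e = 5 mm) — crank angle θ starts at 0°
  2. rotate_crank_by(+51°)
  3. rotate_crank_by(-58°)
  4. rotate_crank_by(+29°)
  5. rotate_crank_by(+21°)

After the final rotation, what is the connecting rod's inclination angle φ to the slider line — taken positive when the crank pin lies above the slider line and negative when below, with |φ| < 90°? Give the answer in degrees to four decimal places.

set_geometry: r = 47 mm, L = 214 mm, e = 5 mm; θ ← 0°
rotate_crank_by(+51°): θ ← 0° +51° = 51°
rotate_crank_by(-58°): θ ← 51° -58° = -7°
rotate_crank_by(+29°): θ ← -7° +29° = 22°
rotate_crank_by(+21°): θ ← 22° +21° = 43°
crank pin P = (r cos θ, r sin θ) = (34.373624, 32.053923)
h = r sin θ − e = 32.053923 − 5 = 27.053923
sin φ = h / L = 27.053923 / 214 = 0.12642020
φ = arcsin(0.12642020) = 7.262778°

7.2628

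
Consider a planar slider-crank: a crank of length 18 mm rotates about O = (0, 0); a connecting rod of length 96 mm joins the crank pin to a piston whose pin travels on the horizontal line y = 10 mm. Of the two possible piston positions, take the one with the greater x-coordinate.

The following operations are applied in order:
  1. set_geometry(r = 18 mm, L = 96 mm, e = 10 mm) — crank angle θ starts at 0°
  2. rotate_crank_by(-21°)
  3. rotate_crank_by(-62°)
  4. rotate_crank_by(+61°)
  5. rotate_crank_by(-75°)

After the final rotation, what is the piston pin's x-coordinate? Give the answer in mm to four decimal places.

89.6731

set_geometry: r = 18 mm, L = 96 mm, e = 10 mm; θ ← 0°
rotate_crank_by(-21°): θ ← 0° -21° = -21°
rotate_crank_by(-62°): θ ← -21° -62° = -83°
rotate_crank_by(+61°): θ ← -83° +61° = -22°
rotate_crank_by(-75°): θ ← -22° -75° = -97°
crank pin P = (r cos θ, r sin θ) = (-2.193648, -17.865831)
h = r sin θ − e = -17.865831 − 10 = -27.865831
x = r cos θ + √(L² − h²) = -2.193648 + √(9216.0 − 776.5045) = -2.193648 + 91.866727 = 89.673079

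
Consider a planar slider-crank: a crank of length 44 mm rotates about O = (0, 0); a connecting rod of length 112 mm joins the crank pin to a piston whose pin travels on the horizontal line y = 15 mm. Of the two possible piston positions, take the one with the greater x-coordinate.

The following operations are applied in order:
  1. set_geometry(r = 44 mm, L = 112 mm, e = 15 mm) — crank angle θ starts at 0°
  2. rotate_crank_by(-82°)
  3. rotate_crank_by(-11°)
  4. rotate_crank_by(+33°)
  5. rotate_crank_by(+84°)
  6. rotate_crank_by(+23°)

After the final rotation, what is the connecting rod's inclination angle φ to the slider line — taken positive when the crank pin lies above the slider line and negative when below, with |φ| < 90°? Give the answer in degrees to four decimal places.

set_geometry: r = 44 mm, L = 112 mm, e = 15 mm; θ ← 0°
rotate_crank_by(-82°): θ ← 0° -82° = -82°
rotate_crank_by(-11°): θ ← -82° -11° = -93°
rotate_crank_by(+33°): θ ← -93° +33° = -60°
rotate_crank_by(+84°): θ ← -60° +84° = 24°
rotate_crank_by(+23°): θ ← 24° +23° = 47°
crank pin P = (r cos θ, r sin θ) = (30.007928, 32.179563)
h = r sin θ − e = 32.179563 − 15 = 17.179563
sin φ = h / L = 17.179563 / 112 = 0.15338895
φ = arcsin(0.15338895) = 8.823373°

8.8234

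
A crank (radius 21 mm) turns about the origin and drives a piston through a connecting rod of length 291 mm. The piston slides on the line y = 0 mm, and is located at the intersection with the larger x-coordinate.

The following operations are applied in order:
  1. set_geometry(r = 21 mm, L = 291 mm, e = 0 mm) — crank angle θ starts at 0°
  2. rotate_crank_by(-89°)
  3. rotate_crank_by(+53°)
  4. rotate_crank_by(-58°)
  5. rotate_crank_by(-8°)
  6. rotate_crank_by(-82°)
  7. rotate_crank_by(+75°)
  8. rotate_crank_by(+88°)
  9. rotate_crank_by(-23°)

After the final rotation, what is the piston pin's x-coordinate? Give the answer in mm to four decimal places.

305.7403

set_geometry: r = 21 mm, L = 291 mm, e = 0 mm; θ ← 0°
rotate_crank_by(-89°): θ ← 0° -89° = -89°
rotate_crank_by(+53°): θ ← -89° +53° = -36°
rotate_crank_by(-58°): θ ← -36° -58° = -94°
rotate_crank_by(-8°): θ ← -94° -8° = -102°
rotate_crank_by(-82°): θ ← -102° -82° = -184°
rotate_crank_by(+75°): θ ← -184° +75° = -109°
rotate_crank_by(+88°): θ ← -109° +88° = -21°
rotate_crank_by(-23°): θ ← -21° -23° = -44°
crank pin P = (r cos θ, r sin θ) = (15.106136, -14.587826)
h = r sin θ − e = -14.587826 − 0 = -14.587826
x = r cos θ + √(L² − h²) = 15.106136 + √(84681.0 − 212.8047) = 15.106136 + 290.634126 = 305.740262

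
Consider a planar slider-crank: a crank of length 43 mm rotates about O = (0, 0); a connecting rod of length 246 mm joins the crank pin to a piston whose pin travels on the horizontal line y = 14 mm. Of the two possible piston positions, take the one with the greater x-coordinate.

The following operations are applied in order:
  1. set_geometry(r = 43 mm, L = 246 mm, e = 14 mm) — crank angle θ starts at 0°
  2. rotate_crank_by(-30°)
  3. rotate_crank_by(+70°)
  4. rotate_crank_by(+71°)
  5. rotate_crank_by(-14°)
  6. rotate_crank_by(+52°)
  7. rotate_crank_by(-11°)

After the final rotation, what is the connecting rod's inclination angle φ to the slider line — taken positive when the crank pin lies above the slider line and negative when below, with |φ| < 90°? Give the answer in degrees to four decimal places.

3.4428

set_geometry: r = 43 mm, L = 246 mm, e = 14 mm; θ ← 0°
rotate_crank_by(-30°): θ ← 0° -30° = -30°
rotate_crank_by(+70°): θ ← -30° +70° = 40°
rotate_crank_by(+71°): θ ← 40° +71° = 111°
rotate_crank_by(-14°): θ ← 111° -14° = 97°
rotate_crank_by(+52°): θ ← 97° +52° = 149°
rotate_crank_by(-11°): θ ← 149° -11° = 138°
crank pin P = (r cos θ, r sin θ) = (-31.955227, 28.772616)
h = r sin θ − e = 28.772616 − 14 = 14.772616
sin φ = h / L = 14.772616 / 246 = 0.06005128
φ = arcsin(0.06005128) = 3.442756°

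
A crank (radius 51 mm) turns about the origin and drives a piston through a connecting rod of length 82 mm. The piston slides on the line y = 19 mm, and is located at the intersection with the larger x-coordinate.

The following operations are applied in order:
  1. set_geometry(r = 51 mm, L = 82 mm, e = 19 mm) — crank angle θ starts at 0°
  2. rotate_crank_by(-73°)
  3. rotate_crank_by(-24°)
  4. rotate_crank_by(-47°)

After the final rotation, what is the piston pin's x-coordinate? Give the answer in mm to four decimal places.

set_geometry: r = 51 mm, L = 82 mm, e = 19 mm; θ ← 0°
rotate_crank_by(-73°): θ ← 0° -73° = -73°
rotate_crank_by(-24°): θ ← -73° -24° = -97°
rotate_crank_by(-47°): θ ← -97° -47° = -144°
crank pin P = (r cos θ, r sin θ) = (-41.259867, -29.977048)
h = r sin θ − e = -29.977048 − 19 = -48.977048
x = r cos θ + √(L² − h²) = -41.259867 + √(6724.0 − 2398.7512) = -41.259867 + 65.766624 = 24.506757

24.5068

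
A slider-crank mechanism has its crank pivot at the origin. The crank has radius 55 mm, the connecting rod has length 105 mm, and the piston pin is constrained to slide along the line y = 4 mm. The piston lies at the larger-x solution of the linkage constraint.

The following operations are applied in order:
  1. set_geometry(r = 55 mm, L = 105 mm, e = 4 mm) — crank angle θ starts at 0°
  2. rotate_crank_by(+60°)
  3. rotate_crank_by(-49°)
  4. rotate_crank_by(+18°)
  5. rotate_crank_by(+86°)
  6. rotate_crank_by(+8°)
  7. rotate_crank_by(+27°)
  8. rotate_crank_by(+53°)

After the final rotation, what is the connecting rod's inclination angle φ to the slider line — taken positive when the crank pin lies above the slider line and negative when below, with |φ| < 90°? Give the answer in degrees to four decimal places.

set_geometry: r = 55 mm, L = 105 mm, e = 4 mm; θ ← 0°
rotate_crank_by(+60°): θ ← 0° +60° = 60°
rotate_crank_by(-49°): θ ← 60° -49° = 11°
rotate_crank_by(+18°): θ ← 11° +18° = 29°
rotate_crank_by(+86°): θ ← 29° +86° = 115°
rotate_crank_by(+8°): θ ← 115° +8° = 123°
rotate_crank_by(+27°): θ ← 123° +27° = 150°
rotate_crank_by(+53°): θ ← 150° +53° = 203°
crank pin P = (r cos θ, r sin θ) = (-50.627767, -21.490212)
h = r sin θ − e = -21.490212 − 4 = -25.490212
sin φ = h / L = -25.490212 / 105 = -0.24276392
φ = arcsin(-0.24276392) = -14.049727°

-14.0497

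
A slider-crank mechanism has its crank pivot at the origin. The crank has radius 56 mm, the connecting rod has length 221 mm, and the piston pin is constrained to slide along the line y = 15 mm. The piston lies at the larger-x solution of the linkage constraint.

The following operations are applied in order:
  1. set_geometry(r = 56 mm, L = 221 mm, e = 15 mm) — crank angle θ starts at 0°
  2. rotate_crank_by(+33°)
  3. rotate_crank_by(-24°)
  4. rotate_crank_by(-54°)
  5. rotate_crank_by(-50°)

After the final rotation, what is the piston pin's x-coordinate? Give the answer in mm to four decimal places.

204.4759

set_geometry: r = 56 mm, L = 221 mm, e = 15 mm; θ ← 0°
rotate_crank_by(+33°): θ ← 0° +33° = 33°
rotate_crank_by(-24°): θ ← 33° -24° = 9°
rotate_crank_by(-54°): θ ← 9° -54° = -45°
rotate_crank_by(-50°): θ ← -45° -50° = -95°
crank pin P = (r cos θ, r sin θ) = (-4.880722, -55.786903)
h = r sin θ − e = -55.786903 − 15 = -70.786903
x = r cos θ + √(L² − h²) = -4.880722 + √(48841.0 − 5010.7856) = -4.880722 + 209.356668 = 204.475946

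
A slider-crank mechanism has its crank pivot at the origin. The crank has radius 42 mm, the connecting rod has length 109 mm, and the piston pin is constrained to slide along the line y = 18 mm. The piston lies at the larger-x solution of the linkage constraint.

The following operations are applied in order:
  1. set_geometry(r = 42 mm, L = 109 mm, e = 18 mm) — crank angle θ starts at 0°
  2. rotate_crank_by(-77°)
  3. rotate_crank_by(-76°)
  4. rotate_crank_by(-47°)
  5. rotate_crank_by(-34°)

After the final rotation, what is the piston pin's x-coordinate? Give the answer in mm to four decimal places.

set_geometry: r = 42 mm, L = 109 mm, e = 18 mm; θ ← 0°
rotate_crank_by(-77°): θ ← 0° -77° = -77°
rotate_crank_by(-76°): θ ← -77° -76° = -153°
rotate_crank_by(-47°): θ ← -153° -47° = -200°
rotate_crank_by(-34°): θ ← -200° -34° = -234°
crank pin P = (r cos θ, r sin θ) = (-24.686981, 33.978714)
h = r sin θ − e = 33.978714 − 18 = 15.978714
x = r cos θ + √(L² − h²) = -24.686981 + √(11881.0 − 255.3193) = -24.686981 + 107.822450 = 83.135469

83.1355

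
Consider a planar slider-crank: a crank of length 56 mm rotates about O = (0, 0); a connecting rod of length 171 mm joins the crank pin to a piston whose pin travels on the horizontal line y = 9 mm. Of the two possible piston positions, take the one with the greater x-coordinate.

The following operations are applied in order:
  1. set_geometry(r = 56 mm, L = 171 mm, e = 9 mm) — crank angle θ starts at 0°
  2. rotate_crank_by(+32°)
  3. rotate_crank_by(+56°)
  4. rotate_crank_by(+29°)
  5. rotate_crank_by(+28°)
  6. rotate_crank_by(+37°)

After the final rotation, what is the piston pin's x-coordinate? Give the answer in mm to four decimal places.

set_geometry: r = 56 mm, L = 171 mm, e = 9 mm; θ ← 0°
rotate_crank_by(+32°): θ ← 0° +32° = 32°
rotate_crank_by(+56°): θ ← 32° +56° = 88°
rotate_crank_by(+29°): θ ← 88° +29° = 117°
rotate_crank_by(+28°): θ ← 117° +28° = 145°
rotate_crank_by(+37°): θ ← 145° +37° = 182°
crank pin P = (r cos θ, r sin θ) = (-55.965886, -1.954372)
h = r sin θ − e = -1.954372 − 9 = -10.954372
x = r cos θ + √(L² − h²) = -55.965886 + √(29241.0 − 119.9983) = -55.965886 + 170.648767 = 114.682881

114.6829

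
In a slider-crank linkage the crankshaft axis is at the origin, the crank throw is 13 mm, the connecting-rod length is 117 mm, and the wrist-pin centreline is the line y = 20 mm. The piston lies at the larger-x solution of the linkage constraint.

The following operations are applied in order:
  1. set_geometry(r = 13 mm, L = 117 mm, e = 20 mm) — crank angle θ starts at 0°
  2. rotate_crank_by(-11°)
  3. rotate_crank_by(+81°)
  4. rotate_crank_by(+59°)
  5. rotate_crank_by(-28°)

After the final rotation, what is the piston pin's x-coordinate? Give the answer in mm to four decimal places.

114.2953

set_geometry: r = 13 mm, L = 117 mm, e = 20 mm; θ ← 0°
rotate_crank_by(-11°): θ ← 0° -11° = -11°
rotate_crank_by(+81°): θ ← -11° +81° = 70°
rotate_crank_by(+59°): θ ← 70° +59° = 129°
rotate_crank_by(-28°): θ ← 129° -28° = 101°
crank pin P = (r cos θ, r sin θ) = (-2.480517, 12.761153)
h = r sin θ − e = 12.761153 − 20 = -7.238847
x = r cos θ + √(L² − h²) = -2.480517 + √(13689.0 − 52.4009) = -2.480517 + 116.775850 = 114.295333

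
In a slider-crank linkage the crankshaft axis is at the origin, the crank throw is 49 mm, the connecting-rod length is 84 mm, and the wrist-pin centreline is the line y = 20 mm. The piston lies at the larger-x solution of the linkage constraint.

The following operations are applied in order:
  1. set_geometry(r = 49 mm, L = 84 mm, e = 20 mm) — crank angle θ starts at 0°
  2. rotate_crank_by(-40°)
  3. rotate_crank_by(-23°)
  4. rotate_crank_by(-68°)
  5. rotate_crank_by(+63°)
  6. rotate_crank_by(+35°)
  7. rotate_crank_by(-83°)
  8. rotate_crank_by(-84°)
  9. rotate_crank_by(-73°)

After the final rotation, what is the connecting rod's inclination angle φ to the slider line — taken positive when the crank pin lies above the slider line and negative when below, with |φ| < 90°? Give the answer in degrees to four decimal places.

set_geometry: r = 49 mm, L = 84 mm, e = 20 mm; θ ← 0°
rotate_crank_by(-40°): θ ← 0° -40° = -40°
rotate_crank_by(-23°): θ ← -40° -23° = -63°
rotate_crank_by(-68°): θ ← -63° -68° = -131°
rotate_crank_by(+63°): θ ← -131° +63° = -68°
rotate_crank_by(+35°): θ ← -68° +35° = -33°
rotate_crank_by(-83°): θ ← -33° -83° = -116°
rotate_crank_by(-84°): θ ← -116° -84° = -200°
rotate_crank_by(-73°): θ ← -200° -73° = -273°
crank pin P = (r cos θ, r sin θ) = (2.564462, 48.932847)
h = r sin θ − e = 48.932847 − 20 = 28.932847
sin φ = h / L = 28.932847 / 84 = 0.34443866
φ = arcsin(0.34443866) = 20.147533°

20.1475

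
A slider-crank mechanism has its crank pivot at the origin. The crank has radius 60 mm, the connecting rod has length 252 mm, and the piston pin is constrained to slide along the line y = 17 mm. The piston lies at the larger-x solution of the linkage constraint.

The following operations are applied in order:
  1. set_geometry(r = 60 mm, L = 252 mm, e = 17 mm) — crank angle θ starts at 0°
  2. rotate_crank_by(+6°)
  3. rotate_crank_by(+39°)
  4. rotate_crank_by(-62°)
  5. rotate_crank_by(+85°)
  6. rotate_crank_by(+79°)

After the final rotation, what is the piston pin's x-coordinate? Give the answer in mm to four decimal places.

set_geometry: r = 60 mm, L = 252 mm, e = 17 mm; θ ← 0°
rotate_crank_by(+6°): θ ← 0° +6° = 6°
rotate_crank_by(+39°): θ ← 6° +39° = 45°
rotate_crank_by(-62°): θ ← 45° -62° = -17°
rotate_crank_by(+85°): θ ← -17° +85° = 68°
rotate_crank_by(+79°): θ ← 68° +79° = 147°
crank pin P = (r cos θ, r sin θ) = (-50.320234, 32.678342)
h = r sin θ − e = 32.678342 − 17 = 15.678342
x = r cos θ + √(L² − h²) = -50.320234 + √(63504.0 − 245.8104) = -50.320234 + 251.511808 = 201.191574

201.1916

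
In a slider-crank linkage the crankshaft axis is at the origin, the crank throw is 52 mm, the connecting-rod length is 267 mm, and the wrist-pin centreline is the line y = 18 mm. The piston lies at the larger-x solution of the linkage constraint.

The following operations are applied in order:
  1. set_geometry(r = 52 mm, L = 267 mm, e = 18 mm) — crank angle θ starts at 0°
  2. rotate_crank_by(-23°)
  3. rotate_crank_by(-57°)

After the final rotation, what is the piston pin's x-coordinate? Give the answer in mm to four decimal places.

set_geometry: r = 52 mm, L = 267 mm, e = 18 mm; θ ← 0°
rotate_crank_by(-23°): θ ← 0° -23° = -23°
rotate_crank_by(-57°): θ ← -23° -57° = -80°
crank pin P = (r cos θ, r sin θ) = (9.029705, -51.210003)
h = r sin θ − e = -51.210003 − 18 = -69.210003
x = r cos θ + √(L² − h²) = 9.029705 + √(71289.0 − 4790.0245) = 9.029705 + 257.873953 = 266.903658

266.9037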